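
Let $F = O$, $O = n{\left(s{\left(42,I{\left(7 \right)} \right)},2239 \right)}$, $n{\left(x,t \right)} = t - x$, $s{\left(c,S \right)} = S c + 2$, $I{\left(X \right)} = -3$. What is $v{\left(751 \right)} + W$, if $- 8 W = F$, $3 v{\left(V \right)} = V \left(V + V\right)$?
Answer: $\frac{9016927}{24} \approx 3.7571 \cdot 10^{5}$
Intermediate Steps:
$v{\left(V \right)} = \frac{2 V^{2}}{3}$ ($v{\left(V \right)} = \frac{V \left(V + V\right)}{3} = \frac{V 2 V}{3} = \frac{2 V^{2}}{3}$)
$s{\left(c,S \right)} = 2 + S c$
$O = 2363$ ($O = 2239 - \left(2 - 126\right) = 2239 - -124 = 2239 + 124 = 2363$)
$F = 2363$
$W = - \frac{2363}{8}$ ($W = \left(- \frac{1}{8}\right) 2363 = - \frac{2363}{8} \approx -295.38$)
$v{\left(751 \right)} + W = \frac{2 \cdot 751^{2}}{3} - \frac{2363}{8} = \frac{2}{3} \cdot 564001 - \frac{2363}{8} = \frac{1128002}{3} - \frac{2363}{8} = \frac{9016927}{24}$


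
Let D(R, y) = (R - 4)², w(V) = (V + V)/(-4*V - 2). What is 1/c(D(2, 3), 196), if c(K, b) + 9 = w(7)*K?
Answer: -15/163 ≈ -0.092025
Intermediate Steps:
w(V) = 2*V/(-2 - 4*V) (w(V) = (2*V)/(-2 - 4*V) = 2*V/(-2 - 4*V))
D(R, y) = (-4 + R)²
c(K, b) = -9 - 7*K/15 (c(K, b) = -9 + (-1*7/(1 + 2*7))*K = -9 + (-1*7/(1 + 14))*K = -9 + (-1*7/15)*K = -9 + (-1*7*1/15)*K = -9 - 7*K/15)
1/c(D(2, 3), 196) = 1/(-9 - 7*(-4 + 2)²/15) = 1/(-9 - 7/15*(-2)²) = 1/(-9 - 7/15*4) = 1/(-9 - 28/15) = 1/(-163/15) = -15/163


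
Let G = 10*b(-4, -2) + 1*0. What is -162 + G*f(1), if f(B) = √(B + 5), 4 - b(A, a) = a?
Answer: -162 + 60*√6 ≈ -15.031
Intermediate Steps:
b(A, a) = 4 - a
f(B) = √(5 + B)
G = 60 (G = 10*(4 - 1*(-2)) + 1*0 = 10*(4 + 2) + 0 = 10*6 + 0 = 60 + 0 = 60)
-162 + G*f(1) = -162 + 60*√(5 + 1) = -162 + 60*√6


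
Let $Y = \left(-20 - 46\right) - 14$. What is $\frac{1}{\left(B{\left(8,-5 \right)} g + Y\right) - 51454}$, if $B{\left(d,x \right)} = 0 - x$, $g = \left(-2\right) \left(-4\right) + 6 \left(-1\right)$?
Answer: $- \frac{1}{51524} \approx -1.9408 \cdot 10^{-5}$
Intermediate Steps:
$g = 2$ ($g = 8 - 6 = 2$)
$B{\left(d,x \right)} = - x$
$Y = -80$ ($Y = -66 - 14 = -80$)
$\frac{1}{\left(B{\left(8,-5 \right)} g + Y\right) - 51454} = \frac{1}{\left(\left(-1\right) \left(-5\right) 2 - 80\right) - 51454} = \frac{1}{\left(5 \cdot 2 - 80\right) - 51454} = \frac{1}{\left(10 - 80\right) - 51454} = \frac{1}{-70 - 51454} = \frac{1}{-51524} = - \frac{1}{51524}$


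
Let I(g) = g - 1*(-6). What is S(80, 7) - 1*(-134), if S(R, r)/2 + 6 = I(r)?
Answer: 148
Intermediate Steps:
I(g) = 6 + g (I(g) = g + 6 = 6 + g)
S(R, r) = 2*r (S(R, r) = -12 + 2*(6 + r) = -12 + (12 + 2*r) = 2*r)
S(80, 7) - 1*(-134) = 2*7 - 1*(-134) = 14 + 134 = 148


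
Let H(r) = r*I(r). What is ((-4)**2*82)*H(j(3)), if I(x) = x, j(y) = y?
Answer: 11808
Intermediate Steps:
H(r) = r**2 (H(r) = r*r = r**2)
((-4)**2*82)*H(j(3)) = ((-4)**2*82)*3**2 = (16*82)*9 = 1312*9 = 11808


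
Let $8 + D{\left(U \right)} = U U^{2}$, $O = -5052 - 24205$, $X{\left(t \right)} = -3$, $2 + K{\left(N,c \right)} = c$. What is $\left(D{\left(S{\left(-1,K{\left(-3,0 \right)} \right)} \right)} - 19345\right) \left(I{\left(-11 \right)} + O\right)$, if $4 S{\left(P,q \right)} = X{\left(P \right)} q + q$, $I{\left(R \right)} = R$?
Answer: $566394336$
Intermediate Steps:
$K{\left(N,c \right)} = -2 + c$
$O = -29257$
$S{\left(P,q \right)} = - \frac{q}{2}$ ($S{\left(P,q \right)} = \frac{- 3 q + q}{4} = \frac{\left(-2\right) q}{4} = - \frac{q}{2}$)
$D{\left(U \right)} = -8 + U^{3}$ ($D{\left(U \right)} = -8 + U U^{2} = -8 + U^{3}$)
$\left(D{\left(S{\left(-1,K{\left(-3,0 \right)} \right)} \right)} - 19345\right) \left(I{\left(-11 \right)} + O\right) = \left(\left(-8 + \left(- \frac{-2 + 0}{2}\right)^{3}\right) - 19345\right) \left(-11 - 29257\right) = \left(\left(-8 + \left(\left(- \frac{1}{2}\right) \left(-2\right)\right)^{3}\right) - 19345\right) \left(-29268\right) = \left(\left(-8 + 1^{3}\right) - 19345\right) \left(-29268\right) = \left(\left(-8 + 1\right) - 19345\right) \left(-29268\right) = \left(-7 - 19345\right) \left(-29268\right) = \left(-19352\right) \left(-29268\right) = 566394336$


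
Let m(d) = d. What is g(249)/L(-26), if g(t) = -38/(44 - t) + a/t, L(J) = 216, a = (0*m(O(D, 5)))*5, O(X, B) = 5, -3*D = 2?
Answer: 19/22140 ≈ 0.00085818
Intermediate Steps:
D = -⅔ (D = -⅓*2 = -⅔ ≈ -0.66667)
a = 0 (a = (0*5)*5 = 0*5 = 0)
g(t) = -38/(44 - t) (g(t) = -38/(44 - t) + 0/t = -38/(44 - t) + 0 = -38/(44 - t))
g(249)/L(-26) = (38/(-44 + 249))/216 = (38/205)*(1/216) = 19/22140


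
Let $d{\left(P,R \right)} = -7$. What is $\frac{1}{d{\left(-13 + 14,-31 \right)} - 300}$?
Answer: $- \frac{1}{307} \approx -0.0032573$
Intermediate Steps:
$\frac{1}{d{\left(-13 + 14,-31 \right)} - 300} = \frac{1}{-7 - 300} = \frac{1}{-307} = - \frac{1}{307}$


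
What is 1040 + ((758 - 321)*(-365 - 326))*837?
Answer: -252745339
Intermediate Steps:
1040 + ((758 - 321)*(-365 - 326))*837 = 1040 + (437*(-691))*837 = 1040 - 301967*837 = 1040 - 252746379 = -252745339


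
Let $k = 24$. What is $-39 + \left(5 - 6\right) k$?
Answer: $-63$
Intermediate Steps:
$-39 + \left(5 - 6\right) k = -39 + \left(5 - 6\right) 24 = -39 - 24 = -63$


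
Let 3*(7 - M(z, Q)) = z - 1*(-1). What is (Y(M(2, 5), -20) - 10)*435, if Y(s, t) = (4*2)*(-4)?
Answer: -18270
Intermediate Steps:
M(z, Q) = 20/3 - z/3 (M(z, Q) = 7 - (z - 1*(-1))/3 = 7 - (z + 1)/3 = 7 - (1 + z)/3 = 7 + (-⅓ - z/3) = 20/3 - z/3)
Y(s, t) = -32 (Y(s, t) = 8*(-4) = -32)
(Y(M(2, 5), -20) - 10)*435 = (-32 - 10)*435 = -42*435 = -18270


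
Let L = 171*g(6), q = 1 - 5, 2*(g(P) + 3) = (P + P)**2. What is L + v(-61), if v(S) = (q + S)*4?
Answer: 11539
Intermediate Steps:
g(P) = -3 + 2*P**2 (g(P) = -3 + (P + P)**2/2 = -3 + (2*P)**2/2 = -3 + (4*P**2)/2 = -3 + 2*P**2)
q = -4
v(S) = -16 + 4*S (v(S) = (-4 + S)*4 = -16 + 4*S)
L = 11799 (L = 171*(-3 + 2*6**2) = 171*(-3 + 2*36) = 171*(-3 + 72) = 171*69 = 11799)
L + v(-61) = 11799 + (-16 + 4*(-61)) = 11799 + (-16 - 244) = 11799 - 260 = 11539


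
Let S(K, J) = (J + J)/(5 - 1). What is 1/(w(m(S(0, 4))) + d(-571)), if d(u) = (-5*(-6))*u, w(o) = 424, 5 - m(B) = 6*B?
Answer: -1/16706 ≈ -5.9859e-5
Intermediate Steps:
S(K, J) = J/2 (S(K, J) = (2*J)/4 = (2*J)*(¼) = J/2)
m(B) = 5 - 6*B
d(u) = 30*u
1/(w(m(S(0, 4))) + d(-571)) = 1/(424 + 30*(-571)) = 1/(424 - 17130) = 1/(-16706) = -1/16706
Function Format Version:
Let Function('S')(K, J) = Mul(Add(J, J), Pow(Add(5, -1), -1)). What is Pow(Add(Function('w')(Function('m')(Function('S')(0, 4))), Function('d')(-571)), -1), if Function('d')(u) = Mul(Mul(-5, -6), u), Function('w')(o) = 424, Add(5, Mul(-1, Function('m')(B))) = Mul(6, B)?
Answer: Rational(-1, 16706) ≈ -5.9859e-5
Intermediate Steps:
Function('S')(K, J) = Mul(Rational(1, 2), J) (Function('S')(K, J) = Mul(Mul(2, J), Pow(4, -1)) = Mul(Mul(2, J), Rational(1, 4)) = Mul(Rational(1, 2), J))
Function('m')(B) = Add(5, Mul(-6, B)) (Function('m')(B) = Add(5, Mul(-1, Mul(6, B))) = Add(5, Mul(-6, B)))
Function('d')(u) = Mul(30, u)
Pow(Add(Function('w')(Function('m')(Function('S')(0, 4))), Function('d')(-571)), -1) = Pow(Add(424, Mul(30, -571)), -1) = Pow(Add(424, -17130), -1) = Pow(-16706, -1) = Rational(-1, 16706)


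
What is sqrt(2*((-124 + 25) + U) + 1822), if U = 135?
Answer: sqrt(1894) ≈ 43.520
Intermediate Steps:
sqrt(2*((-124 + 25) + U) + 1822) = sqrt(2*((-124 + 25) + 135) + 1822) = sqrt(2*(-99 + 135) + 1822) = sqrt(2*36 + 1822) = sqrt(72 + 1822) = sqrt(1894)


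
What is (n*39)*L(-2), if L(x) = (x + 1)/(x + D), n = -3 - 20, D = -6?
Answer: -897/8 ≈ -112.13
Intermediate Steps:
n = -23
L(x) = (1 + x)/(-6 + x) (L(x) = (x + 1)/(x - 6) = (1 + x)/(-6 + x))
(n*39)*L(-2) = (-23*39)*((1 - 2)/(-6 - 2)) = -897*(-1)/(-8) = -(-897)*(-1)/8 = -897*⅛ = -897/8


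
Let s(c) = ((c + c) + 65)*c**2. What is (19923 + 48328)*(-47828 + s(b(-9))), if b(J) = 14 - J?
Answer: 743321641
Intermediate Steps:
s(c) = c**2*(65 + 2*c) (s(c) = (2*c + 65)*c**2 = (65 + 2*c)*c**2 = c**2*(65 + 2*c))
(19923 + 48328)*(-47828 + s(b(-9))) = (19923 + 48328)*(-47828 + (14 - 1*(-9))**2*(65 + 2*(14 - 1*(-9)))) = 68251*(-47828 + (14 + 9)**2*(65 + 2*(14 + 9))) = 68251*(-47828 + 23**2*(65 + 2*23)) = 68251*(-47828 + 529*(65 + 46)) = 68251*(-47828 + 529*111) = 68251*(-47828 + 58719) = 68251*10891 = 743321641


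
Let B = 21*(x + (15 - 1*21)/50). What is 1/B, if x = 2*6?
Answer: 25/6237 ≈ 0.0040083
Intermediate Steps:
x = 12
B = 6237/25 (B = 21*(12 + (15 - 1*21)/50) = 21*(12 + (15 - 21)*(1/50)) = 21*(12 - 6*1/50) = 21*(12 - 3/25) = 21*(297/25) = 6237/25 ≈ 249.48)
1/B = 1/(6237/25) = 25/6237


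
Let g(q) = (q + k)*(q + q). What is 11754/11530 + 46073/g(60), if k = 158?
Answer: 83870633/30162480 ≈ 2.7806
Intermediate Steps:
g(q) = 2*q*(158 + q) (g(q) = (q + 158)*(q + q) = (158 + q)*(2*q) = 2*q*(158 + q))
11754/11530 + 46073/g(60) = 11754/11530 + 46073/((2*60*(158 + 60))) = 11754*(1/11530) + 46073/((2*60*218)) = 5877/5765 + 46073/26160 = 83870633/30162480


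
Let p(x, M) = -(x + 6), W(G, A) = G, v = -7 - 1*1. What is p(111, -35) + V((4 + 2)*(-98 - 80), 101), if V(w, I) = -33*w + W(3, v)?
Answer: 35130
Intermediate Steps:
v = -8 (v = -7 - 1 = -8)
V(w, I) = 3 - 33*w (V(w, I) = -33*w + 3 = 3 - 33*w)
p(x, M) = -6 - x (p(x, M) = -(6 + x) = -6 - x)
p(111, -35) + V((4 + 2)*(-98 - 80), 101) = (-6 - 1*111) + (3 - 33*(4 + 2)*(-98 - 80)) = (-6 - 111) + (3 - 198*(-178)) = -117 + (3 - 33*(-1068)) = -117 + (3 + 35244) = -117 + 35247 = 35130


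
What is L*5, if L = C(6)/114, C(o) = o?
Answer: 5/19 ≈ 0.26316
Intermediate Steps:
L = 1/19 (L = 6/114 = 6*(1/114) = 1/19 ≈ 0.052632)
L*5 = (1/19)*5 = 5/19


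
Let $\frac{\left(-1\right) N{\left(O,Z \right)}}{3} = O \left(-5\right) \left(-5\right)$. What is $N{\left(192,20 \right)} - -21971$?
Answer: $7571$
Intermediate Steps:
$N{\left(O,Z \right)} = - 75 O$ ($N{\left(O,Z \right)} = - 3 O \left(-5\right) \left(-5\right) = - 3 - 5 O \left(-5\right) = - 3 \cdot 25 O = - 75 O$)
$N{\left(192,20 \right)} - -21971 = \left(-75\right) 192 - -21971 = -14400 + 21971 = 7571$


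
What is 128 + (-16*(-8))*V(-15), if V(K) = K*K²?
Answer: -431872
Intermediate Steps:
V(K) = K³
128 + (-16*(-8))*V(-15) = 128 - 16*(-8)*(-15)³ = 128 + 128*(-3375) = 128 - 432000 = -431872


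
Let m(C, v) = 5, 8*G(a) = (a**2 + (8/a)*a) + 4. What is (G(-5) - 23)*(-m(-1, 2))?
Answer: 735/8 ≈ 91.875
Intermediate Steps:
G(a) = 3/2 + a**2/8 (G(a) = ((a**2 + (8/a)*a) + 4)/8 = ((a**2 + 8) + 4)/8 = ((8 + a**2) + 4)/8 = (12 + a**2)/8 = 3/2 + a**2/8)
(G(-5) - 23)*(-m(-1, 2)) = ((3/2 + (1/8)*(-5)**2) - 23)*(-1*5) = ((3/2 + (1/8)*25) - 23)*(-5) = ((3/2 + 25/8) - 23)*(-5) = (37/8 - 23)*(-5) = -147/8*(-5) = 735/8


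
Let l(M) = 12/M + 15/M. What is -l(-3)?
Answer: 9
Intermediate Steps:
l(M) = 27/M
-l(-3) = -27/(-3) = -27*(-1)/3 = -1*(-9) = 9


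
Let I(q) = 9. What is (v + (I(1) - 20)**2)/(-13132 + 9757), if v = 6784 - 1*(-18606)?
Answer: -25511/3375 ≈ -7.5588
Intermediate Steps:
v = 25390 (v = 6784 + 18606 = 25390)
(v + (I(1) - 20)**2)/(-13132 + 9757) = (25390 + (9 - 20)**2)/(-13132 + 9757) = (25390 + (-11)**2)/(-3375) = (25390 + 121)*(-1/3375) = 25511*(-1/3375) = -25511/3375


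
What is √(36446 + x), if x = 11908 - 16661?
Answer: √31693 ≈ 178.03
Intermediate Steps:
x = -4753
√(36446 + x) = √(36446 - 4753) = √31693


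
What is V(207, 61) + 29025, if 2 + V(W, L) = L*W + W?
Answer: 41857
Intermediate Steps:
V(W, L) = -2 + W + L*W (V(W, L) = -2 + (L*W + W) = -2 + (W + L*W) = -2 + W + L*W)
V(207, 61) + 29025 = (-2 + 207 + 61*207) + 29025 = (-2 + 207 + 12627) + 29025 = 12832 + 29025 = 41857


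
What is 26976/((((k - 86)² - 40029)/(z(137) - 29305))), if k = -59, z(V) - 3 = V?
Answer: 196688760/4751 ≈ 41399.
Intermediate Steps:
z(V) = 3 + V
26976/((((k - 86)² - 40029)/(z(137) - 29305))) = 26976/((((-59 - 86)² - 40029)/((3 + 137) - 29305))) = 26976/((((-145)² - 40029)/(140 - 29305))) = 26976/(((21025 - 40029)/(-29165))) = 26976/((-19004*(-1/29165))) = 26976/(19004/29165) = 26976*(29165/19004) = 196688760/4751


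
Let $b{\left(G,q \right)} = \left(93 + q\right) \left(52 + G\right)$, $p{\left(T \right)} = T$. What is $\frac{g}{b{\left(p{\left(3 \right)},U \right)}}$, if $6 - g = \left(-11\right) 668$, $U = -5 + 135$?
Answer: $\frac{7354}{12265} \approx 0.59959$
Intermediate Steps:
$U = 130$
$b{\left(G,q \right)} = \left(52 + G\right) \left(93 + q\right)$
$g = 7354$ ($g = 6 - \left(-11\right) 668 = 6 - -7348 = 6 + 7348 = 7354$)
$\frac{g}{b{\left(p{\left(3 \right)},U \right)}} = \frac{7354}{4836 + 52 \cdot 130 + 93 \cdot 3 + 3 \cdot 130} = \frac{7354}{4836 + 6760 + 279 + 390} = \frac{7354}{12265}$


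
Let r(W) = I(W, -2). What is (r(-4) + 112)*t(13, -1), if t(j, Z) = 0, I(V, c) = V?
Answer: 0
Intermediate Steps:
r(W) = W
(r(-4) + 112)*t(13, -1) = (-4 + 112)*0 = 108*0 = 0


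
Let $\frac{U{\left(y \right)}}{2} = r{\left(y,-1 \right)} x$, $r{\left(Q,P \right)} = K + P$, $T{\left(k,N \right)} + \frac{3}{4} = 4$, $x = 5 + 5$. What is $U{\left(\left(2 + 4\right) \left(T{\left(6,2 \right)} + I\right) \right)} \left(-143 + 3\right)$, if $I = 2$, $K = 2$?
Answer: $-2800$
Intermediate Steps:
$x = 10$
$T{\left(k,N \right)} = \frac{13}{4}$ ($T{\left(k,N \right)} = - \frac{3}{4} + 4 = \frac{13}{4}$)
$r{\left(Q,P \right)} = 2 + P$
$U{\left(y \right)} = 20$ ($U{\left(y \right)} = 2 \left(2 - 1\right) 10 = 2 \cdot 1 \cdot 10 = 2 \cdot 10 = 20$)
$U{\left(\left(2 + 4\right) \left(T{\left(6,2 \right)} + I\right) \right)} \left(-143 + 3\right) = 20 \left(-143 + 3\right) = 20 \left(-140\right) = -2800$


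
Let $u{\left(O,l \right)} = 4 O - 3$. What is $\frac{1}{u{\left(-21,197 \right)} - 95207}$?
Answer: $- \frac{1}{95294} \approx -1.0494 \cdot 10^{-5}$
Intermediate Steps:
$u{\left(O,l \right)} = -3 + 4 O$
$\frac{1}{u{\left(-21,197 \right)} - 95207} = \frac{1}{\left(-3 + 4 \left(-21\right)\right) - 95207} = \frac{1}{\left(-3 - 84\right) - 95207} = \frac{1}{-87 - 95207} = \frac{1}{-95294} = - \frac{1}{95294}$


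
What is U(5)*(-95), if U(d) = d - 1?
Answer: -380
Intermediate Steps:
U(d) = -1 + d
U(5)*(-95) = (-1 + 5)*(-95) = 4*(-95) = -380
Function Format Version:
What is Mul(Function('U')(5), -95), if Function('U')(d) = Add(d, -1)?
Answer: -380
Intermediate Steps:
Function('U')(d) = Add(-1, d)
Mul(Function('U')(5), -95) = Mul(Add(-1, 5), -95) = Mul(4, -95) = -380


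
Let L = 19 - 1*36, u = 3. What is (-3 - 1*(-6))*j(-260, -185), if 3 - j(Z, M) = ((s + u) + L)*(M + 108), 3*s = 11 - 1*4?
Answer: -2686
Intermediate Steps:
L = -17 (L = 19 - 36 = -17)
s = 7/3 (s = (11 - 1*4)/3 = (11 - 4)/3 = (⅓)*7 = 7/3 ≈ 2.3333)
j(Z, M) = 1263 + 35*M/3 (j(Z, M) = 3 - ((7/3 + 3) - 17)*(M + 108) = 3 - (16/3 - 17)*(108 + M) = 3 - (-35)*(108 + M)/3 = 3 - (-1260 - 35*M/3) = 3 + (1260 + 35*M/3) = 1263 + 35*M/3)
(-3 - 1*(-6))*j(-260, -185) = (-3 - 1*(-6))*(1263 + (35/3)*(-185)) = (-3 + 6)*(1263 - 6475/3) = 3*(-2686/3) = -2686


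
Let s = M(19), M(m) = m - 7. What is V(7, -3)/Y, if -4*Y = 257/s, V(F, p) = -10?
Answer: 480/257 ≈ 1.8677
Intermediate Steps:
M(m) = -7 + m
s = 12 (s = -7 + 19 = 12)
Y = -257/48 (Y = -257/(4*12) = -¼*257/12 = -257/48 ≈ -5.3542)
V(7, -3)/Y = -10/(-257/48) = -10*(-48/257) = 480/257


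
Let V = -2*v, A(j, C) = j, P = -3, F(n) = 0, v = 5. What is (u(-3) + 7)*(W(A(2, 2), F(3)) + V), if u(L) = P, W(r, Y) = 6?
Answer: -16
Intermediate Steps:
u(L) = -3
V = -10 (V = -2*5 = -10)
(u(-3) + 7)*(W(A(2, 2), F(3)) + V) = (-3 + 7)*(6 - 10) = 4*(-4) = -16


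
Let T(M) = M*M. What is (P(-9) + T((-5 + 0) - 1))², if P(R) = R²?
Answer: 13689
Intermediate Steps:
T(M) = M²
(P(-9) + T((-5 + 0) - 1))² = ((-9)² + ((-5 + 0) - 1)²)² = (81 + (-5 - 1)²)² = (81 + (-6)²)² = (81 + 36)² = 117² = 13689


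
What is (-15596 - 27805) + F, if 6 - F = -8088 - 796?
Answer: -34511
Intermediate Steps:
F = 8890 (F = 6 - (-8088 - 796) = 6 - 1*(-8884) = 6 + 8884 = 8890)
(-15596 - 27805) + F = (-15596 - 27805) + 8890 = -43401 + 8890 = -34511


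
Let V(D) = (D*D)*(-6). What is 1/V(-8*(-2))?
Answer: -1/1536 ≈ -0.00065104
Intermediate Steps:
V(D) = -6*D² (V(D) = D²*(-6) = -6*D²)
1/V(-8*(-2)) = 1/(-6*(-8*(-2))²) = 1/(-6*16²) = 1/(-6*256) = 1/(-1536) = -1/1536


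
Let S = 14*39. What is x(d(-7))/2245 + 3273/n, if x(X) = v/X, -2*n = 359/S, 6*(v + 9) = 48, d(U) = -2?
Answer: -16047780481/1611910 ≈ -9955.8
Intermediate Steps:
S = 546
v = -1 (v = -9 + (1/6)*48 = -9 + 8 = -1)
n = -359/1092 (n = -359/(2*546) = -1/2*359/546 = -359/1092 ≈ -0.32875)
x(X) = -1/X
x(d(-7))/2245 + 3273/n = -1/(-2)/2245 + 3273/(-359/1092) = -1*(-1/2)*(1/2245) + 3273*(-1092/359) = (1/2)*(1/2245) - 3574116/359 = 1/4490 - 3574116/359 = -16047780481/1611910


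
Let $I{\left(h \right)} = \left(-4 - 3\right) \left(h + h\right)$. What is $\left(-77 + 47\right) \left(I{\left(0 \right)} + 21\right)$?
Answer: $-630$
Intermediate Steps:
$I{\left(h \right)} = - 14 h$ ($I{\left(h \right)} = - 7 \cdot 2 h = - 14 h$)
$\left(-77 + 47\right) \left(I{\left(0 \right)} + 21\right) = \left(-77 + 47\right) \left(\left(-14\right) 0 + 21\right) = - 30 \left(0 + 21\right) = \left(-30\right) 21 = -630$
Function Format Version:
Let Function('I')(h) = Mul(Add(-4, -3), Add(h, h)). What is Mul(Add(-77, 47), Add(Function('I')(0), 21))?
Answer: -630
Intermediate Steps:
Function('I')(h) = Mul(-14, h) (Function('I')(h) = Mul(-7, Mul(2, h)) = Mul(-14, h))
Mul(Add(-77, 47), Add(Function('I')(0), 21)) = Mul(Add(-77, 47), Add(Mul(-14, 0), 21)) = Mul(-30, Add(0, 21)) = Mul(-30, 21) = -630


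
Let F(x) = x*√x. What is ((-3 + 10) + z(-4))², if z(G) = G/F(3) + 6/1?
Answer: 4579/27 - 104*√3/9 ≈ 149.58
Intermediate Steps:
F(x) = x^(3/2)
z(G) = 6 + G*√3/9 (z(G) = G/(3^(3/2)) + 6/1 = G/((3*√3)) + 6*1 = G*(√3/9) + 6 = G*√3/9 + 6 = 6 + G*√3/9)
((-3 + 10) + z(-4))² = ((-3 + 10) + (6 + (⅑)*(-4)*√3))² = (7 + (6 - 4*√3/9))² = (13 - 4*√3/9)²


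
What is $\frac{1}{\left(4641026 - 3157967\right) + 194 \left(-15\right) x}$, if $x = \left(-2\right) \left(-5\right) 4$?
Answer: $\frac{1}{1366659} \approx 7.3171 \cdot 10^{-7}$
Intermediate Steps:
$x = 40$ ($x = 10 \cdot 4 = 40$)
$\frac{1}{\left(4641026 - 3157967\right) + 194 \left(-15\right) x} = \frac{1}{\left(4641026 - 3157967\right) + 194 \left(-15\right) 40} = \frac{1}{\left(4641026 - 3157967\right) - 116400} = \frac{1}{1483059 - 116400} = \frac{1}{1366659}$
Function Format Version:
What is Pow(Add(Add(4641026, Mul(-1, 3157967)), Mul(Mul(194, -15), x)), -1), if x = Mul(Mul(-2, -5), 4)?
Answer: Rational(1, 1366659) ≈ 7.3171e-7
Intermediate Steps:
x = 40 (x = Mul(10, 4) = 40)
Pow(Add(Add(4641026, Mul(-1, 3157967)), Mul(Mul(194, -15), x)), -1) = Pow(Add(Add(4641026, Mul(-1, 3157967)), Mul(Mul(194, -15), 40)), -1) = Pow(Add(Add(4641026, -3157967), Mul(-2910, 40)), -1) = Pow(Add(1483059, -116400), -1) = Pow(1366659, -1) = Rational(1, 1366659)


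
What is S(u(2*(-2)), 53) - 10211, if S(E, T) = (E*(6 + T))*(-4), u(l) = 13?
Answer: -13279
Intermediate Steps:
S(E, T) = -4*E*(6 + T)
S(u(2*(-2)), 53) - 10211 = -4*13*(6 + 53) - 10211 = -4*13*59 - 10211 = -3068 - 10211 = -13279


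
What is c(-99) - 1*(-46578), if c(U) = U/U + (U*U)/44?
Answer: 187207/4 ≈ 46802.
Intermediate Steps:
c(U) = 1 + U²/44 (c(U) = 1 + U²*(1/44) = 1 + U²/44)
c(-99) - 1*(-46578) = (1 + (1/44)*(-99)²) - 1*(-46578) = (1 + (1/44)*9801) + 46578 = (1 + 891/4) + 46578 = 895/4 + 46578 = 187207/4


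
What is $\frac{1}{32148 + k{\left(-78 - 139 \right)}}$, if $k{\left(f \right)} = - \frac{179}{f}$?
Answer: $\frac{217}{6976295} \approx 3.1105 \cdot 10^{-5}$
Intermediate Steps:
$k{\left(f \right)} = - \frac{179}{f}$
$\frac{1}{32148 + k{\left(-78 - 139 \right)}} = \frac{1}{32148 - \frac{179}{-78 - 139}} = \frac{1}{32148 - \frac{179}{-217}} = \frac{1}{32148 - - \frac{179}{217}} = \frac{1}{32148 + \frac{179}{217}} = \frac{1}{\frac{6976295}{217}} = \frac{217}{6976295}$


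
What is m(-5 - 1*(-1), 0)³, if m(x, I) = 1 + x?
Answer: -27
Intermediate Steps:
m(-5 - 1*(-1), 0)³ = (1 + (-5 - 1*(-1)))³ = (1 + (-5 + 1))³ = (1 - 4)³ = (-3)³ = -27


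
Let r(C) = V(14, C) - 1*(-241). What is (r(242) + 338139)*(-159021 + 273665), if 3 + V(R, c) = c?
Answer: 38820636636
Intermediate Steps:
V(R, c) = -3 + c
r(C) = 238 + C (r(C) = (-3 + C) - 1*(-241) = (-3 + C) + 241 = 238 + C)
(r(242) + 338139)*(-159021 + 273665) = ((238 + 242) + 338139)*(-159021 + 273665) = (480 + 338139)*114644 = 338619*114644 = 38820636636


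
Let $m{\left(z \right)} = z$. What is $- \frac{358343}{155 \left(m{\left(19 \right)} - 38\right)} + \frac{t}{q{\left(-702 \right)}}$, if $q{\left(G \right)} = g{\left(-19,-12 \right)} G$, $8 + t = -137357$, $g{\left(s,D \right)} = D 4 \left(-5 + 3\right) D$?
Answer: $\frac{289388877547}{2381633280} \approx 121.51$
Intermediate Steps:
$g{\left(s,D \right)} = - 8 D^{2}$ ($g{\left(s,D \right)} = 4 D \left(- 2 D\right) = - 8 D^{2}$)
$t = -137365$ ($t = -8 - 137357 = -137365$)
$q{\left(G \right)} = - 1152 G$ ($q{\left(G \right)} = - 8 \left(-12\right)^{2} G = \left(-8\right) 144 G = - 1152 G$)
$- \frac{358343}{155 \left(m{\left(19 \right)} - 38\right)} + \frac{t}{q{\left(-702 \right)}} = - \frac{358343}{155 \left(19 - 38\right)} - \frac{137365}{\left(-1152\right) \left(-702\right)} = - \frac{358343}{155 \left(-19\right)} - \frac{137365}{808704} = - \frac{358343}{-2945} - \frac{137365}{808704} = \left(-358343\right) \left(- \frac{1}{2945}\right) - \frac{137365}{808704} = \frac{358343}{2945} - \frac{137365}{808704} = \frac{289388877547}{2381633280}$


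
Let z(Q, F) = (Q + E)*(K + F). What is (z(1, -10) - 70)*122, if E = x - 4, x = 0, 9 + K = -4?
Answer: -122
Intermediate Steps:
K = -13 (K = -9 - 4 = -13)
E = -4 (E = 0 - 4 = -4)
z(Q, F) = (-13 + F)*(-4 + Q) (z(Q, F) = (Q - 4)*(-13 + F) = (-4 + Q)*(-13 + F) = (-13 + F)*(-4 + Q))
(z(1, -10) - 70)*122 = ((52 - 13*1 - 4*(-10) - 10*1) - 70)*122 = ((52 - 13 + 40 - 10) - 70)*122 = (69 - 70)*122 = -1*122 = -122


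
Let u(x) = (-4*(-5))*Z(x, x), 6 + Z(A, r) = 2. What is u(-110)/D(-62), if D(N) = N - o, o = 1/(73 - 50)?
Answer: 1840/1427 ≈ 1.2894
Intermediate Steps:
Z(A, r) = -4 (Z(A, r) = -6 + 2 = -4)
u(x) = -80 (u(x) = -4*(-5)*(-4) = 20*(-4) = -80)
o = 1/23 ≈ 0.043478
D(N) = -1/23 + N (D(N) = N - 1*1/23 = N - 1/23 = -1/23 + N)
u(-110)/D(-62) = -80/(-1/23 - 62) = -80/(-1427/23) = -80*(-23/1427) = 1840/1427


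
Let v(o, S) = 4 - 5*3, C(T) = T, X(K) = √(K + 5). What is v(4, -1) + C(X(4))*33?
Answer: 88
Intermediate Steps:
X(K) = √(5 + K)
v(o, S) = -11 (v(o, S) = 4 - 15 = -11)
v(4, -1) + C(X(4))*33 = -11 + √(5 + 4)*33 = -11 + √9*33 = -11 + 3*33 = -11 + 99 = 88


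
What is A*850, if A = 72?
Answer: 61200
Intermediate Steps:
A*850 = 72*850 = 61200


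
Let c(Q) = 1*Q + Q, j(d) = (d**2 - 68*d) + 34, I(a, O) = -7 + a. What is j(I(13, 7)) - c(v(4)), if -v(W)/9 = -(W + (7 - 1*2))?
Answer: -500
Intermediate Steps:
j(d) = 34 + d**2 - 68*d
v(W) = 45 + 9*W (v(W) = -(-9)*(W + (7 - 1*2)) = -(-9)*(W + (7 - 2)) = -(-9)*(W + 5) = -(-9)*(5 + W) = -9*(-5 - W) = 45 + 9*W)
c(Q) = 2*Q (c(Q) = Q + Q = 2*Q)
j(I(13, 7)) - c(v(4)) = (34 + (-7 + 13)**2 - 68*(-7 + 13)) - 2*(45 + 9*4) = (34 + 6**2 - 68*6) - 2*(45 + 36) = (34 + 36 - 408) - 2*81 = -338 - 1*162 = -338 - 162 = -500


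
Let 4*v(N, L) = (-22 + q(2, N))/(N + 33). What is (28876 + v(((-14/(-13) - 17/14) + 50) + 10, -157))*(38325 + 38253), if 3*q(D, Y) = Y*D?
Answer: 37372674607835/16901 ≈ 2.2113e+9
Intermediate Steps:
q(D, Y) = D*Y/3 (q(D, Y) = (Y*D)/3 = (D*Y)/3 = D*Y/3)
v(N, L) = (-22 + 2*N/3)/(4*(33 + N)) (v(N, L) = ((-22 + (⅓)*2*N)/(N + 33))/4 = ((-22 + 2*N/3)/(33 + N))/4 = (-22 + 2*N/3)/(4*(33 + N)))
(28876 + v(((-14/(-13) - 17/14) + 50) + 10, -157))*(38325 + 38253) = (28876 + (-33 + (((-14/(-13) - 17/14) + 50) + 10))/(6*(33 + (((-14/(-13) - 17/14) + 50) + 10))))*(38325 + 38253) = (28876 + (-33 + (((-14*(-1/13) - 17*1/14) + 50) + 10))/(6*(33 + (((-14*(-1/13) - 17*1/14) + 50) + 10))))*76578 = (28876 + (-33 + (((14/13 - 17/14) + 50) + 10))/(6*(33 + (((14/13 - 17/14) + 50) + 10))))*76578 = (28876 + (-33 + ((-25/182 + 50) + 10))/(6*(33 + ((-25/182 + 50) + 10))))*76578 = (28876 + (-33 + (9075/182 + 10))/(6*(33 + (9075/182 + 10))))*76578 = (28876 + (-33 + 10895/182)/(6*(33 + 10895/182)))*76578 = (28876 + (⅙)*(4889/182)/(16901/182))*76578 = (28876 + (⅙)*(182/16901)*(4889/182))*76578 = (28876 + 4889/101406)*76578 = (2928204545/101406)*76578 = 37372674607835/16901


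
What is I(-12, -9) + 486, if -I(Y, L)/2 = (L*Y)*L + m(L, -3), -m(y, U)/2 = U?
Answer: 2418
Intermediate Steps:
m(y, U) = -2*U
I(Y, L) = -12 - 2*Y*L**2 (I(Y, L) = -2*((L*Y)*L - 2*(-3)) = -2*(Y*L**2 + 6) = -2*(6 + Y*L**2) = -12 - 2*Y*L**2)
I(-12, -9) + 486 = (-12 - 2*(-12)*(-9)**2) + 486 = (-12 - 2*(-12)*81) + 486 = (-12 + 1944) + 486 = 1932 + 486 = 2418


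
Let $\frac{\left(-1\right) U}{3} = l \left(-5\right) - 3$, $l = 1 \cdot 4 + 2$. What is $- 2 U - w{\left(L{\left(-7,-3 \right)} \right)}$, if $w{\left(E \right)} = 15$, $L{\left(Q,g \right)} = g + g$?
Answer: $-213$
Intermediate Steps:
$L{\left(Q,g \right)} = 2 g$
$l = 6$ ($l = 4 + 2 = 6$)
$U = 99$ ($U = - 3 \left(6 \left(-5\right) - 3\right) = - 3 \left(-30 - 3\right) = \left(-3\right) \left(-33\right) = 99$)
$- 2 U - w{\left(L{\left(-7,-3 \right)} \right)} = \left(-2\right) 99 - 15 = -198 - 15 = -213$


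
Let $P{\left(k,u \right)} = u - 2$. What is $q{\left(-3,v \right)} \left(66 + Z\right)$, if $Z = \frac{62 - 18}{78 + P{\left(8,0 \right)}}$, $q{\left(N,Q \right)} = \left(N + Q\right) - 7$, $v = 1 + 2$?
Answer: $- \frac{8855}{19} \approx -466.05$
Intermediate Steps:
$v = 3$
$P{\left(k,u \right)} = -2 + u$
$q{\left(N,Q \right)} = -7 + N + Q$
$Z = \frac{11}{19}$ ($Z = \frac{62 - 18}{78 + \left(-2 + 0\right)} = \frac{44}{78 - 2} = \frac{44}{76} = 44 \cdot \frac{1}{76} = \frac{11}{19} \approx 0.57895$)
$q{\left(-3,v \right)} \left(66 + Z\right) = \left(-7 - 3 + 3\right) \left(66 + \frac{11}{19}\right) = \left(-7\right) \frac{1265}{19} = - \frac{8855}{19}$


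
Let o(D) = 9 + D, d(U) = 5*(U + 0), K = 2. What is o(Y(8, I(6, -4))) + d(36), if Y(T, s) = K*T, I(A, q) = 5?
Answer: 205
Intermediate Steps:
Y(T, s) = 2*T
d(U) = 5*U
o(Y(8, I(6, -4))) + d(36) = (9 + 2*8) + 5*36 = (9 + 16) + 180 = 25 + 180 = 205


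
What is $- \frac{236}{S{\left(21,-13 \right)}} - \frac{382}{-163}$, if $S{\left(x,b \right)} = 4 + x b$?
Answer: $\frac{141226}{43847} \approx 3.2209$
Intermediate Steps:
$S{\left(x,b \right)} = 4 + b x$
$- \frac{236}{S{\left(21,-13 \right)}} - \frac{382}{-163} = - \frac{236}{4 - 273} - \frac{382}{-163} = - \frac{236}{4 - 273} - - \frac{382}{163} = - \frac{236}{-269} + \frac{382}{163} = \left(-236\right) \left(- \frac{1}{269}\right) + \frac{382}{163} = \frac{236}{269} + \frac{382}{163} = \frac{141226}{43847}$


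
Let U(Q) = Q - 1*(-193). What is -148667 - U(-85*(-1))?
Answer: -148945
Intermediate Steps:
U(Q) = 193 + Q (U(Q) = Q + 193 = 193 + Q)
-148667 - U(-85*(-1)) = -148667 - (193 - 85*(-1)) = -148667 - (193 + 85) = -148667 - 1*278 = -148667 - 278 = -148945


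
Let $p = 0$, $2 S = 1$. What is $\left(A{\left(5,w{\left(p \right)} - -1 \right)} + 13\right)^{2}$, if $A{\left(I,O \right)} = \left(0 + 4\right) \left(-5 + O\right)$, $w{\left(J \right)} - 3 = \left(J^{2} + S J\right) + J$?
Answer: $81$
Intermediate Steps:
$S = \frac{1}{2}$ ($S = \frac{1}{2} \cdot 1 = \frac{1}{2} \approx 0.5$)
$w{\left(J \right)} = 3 + J^{2} + \frac{3 J}{2}$ ($w{\left(J \right)} = 3 + \left(\left(J^{2} + \frac{J}{2}\right) + J\right) = 3 + \left(J^{2} + \frac{3 J}{2}\right) = 3 + J^{2} + \frac{3 J}{2}$)
$A{\left(I,O \right)} = -20 + 4 O$ ($A{\left(I,O \right)} = 4 \left(-5 + O\right) = -20 + 4 O$)
$\left(A{\left(5,w{\left(p \right)} - -1 \right)} + 13\right)^{2} = \left(\left(-20 + 4 \left(\left(3 + 0^{2} + \frac{3}{2} \cdot 0\right) - -1\right)\right) + 13\right)^{2} = \left(\left(-20 + 4 \left(\left(3 + 0 + 0\right) + 1\right)\right) + 13\right)^{2} = \left(\left(-20 + 4 \left(3 + 1\right)\right) + 13\right)^{2} = \left(\left(-20 + 4 \cdot 4\right) + 13\right)^{2} = \left(\left(-20 + 16\right) + 13\right)^{2} = \left(-4 + 13\right)^{2} = 9^{2} = 81$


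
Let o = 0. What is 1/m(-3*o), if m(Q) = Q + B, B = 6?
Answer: ⅙ ≈ 0.16667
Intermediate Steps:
m(Q) = 6 + Q (m(Q) = Q + 6 = 6 + Q)
1/m(-3*o) = 1/(6 - 3*0) = 1/(6 + 0) = 1/6 = ⅙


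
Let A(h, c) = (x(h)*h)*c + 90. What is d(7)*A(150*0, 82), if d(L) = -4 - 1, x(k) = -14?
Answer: -450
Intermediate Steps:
d(L) = -5
A(h, c) = 90 - 14*c*h (A(h, c) = (-14*h)*c + 90 = -14*c*h + 90 = 90 - 14*c*h)
d(7)*A(150*0, 82) = -5*(90 - 14*82*150*0) = -5*(90 - 14*82*0) = -5*(90 + 0) = -5*90 = -450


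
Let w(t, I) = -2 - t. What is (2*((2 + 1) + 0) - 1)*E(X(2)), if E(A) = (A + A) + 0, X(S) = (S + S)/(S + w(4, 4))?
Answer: -10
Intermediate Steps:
X(S) = 2*S/(-6 + S) (X(S) = (S + S)/(S + (-2 - 1*4)) = (2*S)/(S + (-2 - 4)) = (2*S)/(S - 6) = (2*S)/(-6 + S) = 2*S/(-6 + S))
E(A) = 2*A (E(A) = 2*A + 0 = 2*A)
(2*((2 + 1) + 0) - 1)*E(X(2)) = (2*((2 + 1) + 0) - 1)*(2*(2*2/(-6 + 2))) = (2*(3 + 0) - 1)*(2*(2*2/(-4))) = (2*3 - 1)*(2*(2*2*(-¼))) = (6 - 1)*(2*(-1)) = 5*(-2) = -10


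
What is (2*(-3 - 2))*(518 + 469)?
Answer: -9870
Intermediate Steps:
(2*(-3 - 2))*(518 + 469) = (2*(-5))*987 = -10*987 = -9870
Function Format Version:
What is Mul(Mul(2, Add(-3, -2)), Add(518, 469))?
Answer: -9870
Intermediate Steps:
Mul(Mul(2, Add(-3, -2)), Add(518, 469)) = Mul(Mul(2, -5), 987) = Mul(-10, 987) = -9870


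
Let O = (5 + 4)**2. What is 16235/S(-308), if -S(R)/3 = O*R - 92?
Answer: 3247/15024 ≈ 0.21612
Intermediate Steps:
O = 81 (O = 9**2 = 81)
S(R) = 276 - 243*R (S(R) = -3*(81*R - 92) = -3*(-92 + 81*R) = 276 - 243*R)
16235/S(-308) = 16235/(276 - 243*(-308)) = 16235/(276 + 74844) = 16235/75120 = 16235*(1/75120) = 3247/15024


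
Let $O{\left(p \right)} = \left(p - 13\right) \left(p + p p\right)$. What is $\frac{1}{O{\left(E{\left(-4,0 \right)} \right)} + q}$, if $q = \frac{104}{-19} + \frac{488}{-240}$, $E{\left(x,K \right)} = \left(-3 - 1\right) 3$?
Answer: $- \frac{570}{1885279} \approx -0.00030234$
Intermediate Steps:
$E{\left(x,K \right)} = -12$ ($E{\left(x,K \right)} = \left(-4\right) 3 = -12$)
$q = - \frac{4279}{570}$ ($q = 104 \left(- \frac{1}{19}\right) + 488 \left(- \frac{1}{240}\right) = - \frac{104}{19} - \frac{61}{30} = - \frac{4279}{570} \approx -7.507$)
$O{\left(p \right)} = \left(-13 + p\right) \left(p + p^{2}\right)$
$\frac{1}{O{\left(E{\left(-4,0 \right)} \right)} + q} = \frac{1}{- 12 \left(-13 + \left(-12\right)^{2} - -144\right) - \frac{4279}{570}} = \frac{1}{- 12 \left(-13 + 144 + 144\right) - \frac{4279}{570}} = \frac{1}{\left(-12\right) 275 - \frac{4279}{570}} = \frac{1}{-3300 - \frac{4279}{570}} = \frac{1}{- \frac{1885279}{570}} = - \frac{570}{1885279}$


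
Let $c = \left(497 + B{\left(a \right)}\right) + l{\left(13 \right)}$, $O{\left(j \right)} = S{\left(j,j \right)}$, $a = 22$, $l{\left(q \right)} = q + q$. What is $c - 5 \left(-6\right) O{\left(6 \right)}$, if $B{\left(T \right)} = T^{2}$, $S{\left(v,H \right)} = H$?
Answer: $1187$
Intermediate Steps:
$l{\left(q \right)} = 2 q$
$O{\left(j \right)} = j$
$c = 1007$ ($c = \left(497 + 22^{2}\right) + 2 \cdot 13 = \left(497 + 484\right) + 26 = 981 + 26 = 1007$)
$c - 5 \left(-6\right) O{\left(6 \right)} = 1007 - 5 \left(-6\right) 6 = 1007 - \left(-30\right) 6 = 1007 - -180 = 1007 + 180 = 1187$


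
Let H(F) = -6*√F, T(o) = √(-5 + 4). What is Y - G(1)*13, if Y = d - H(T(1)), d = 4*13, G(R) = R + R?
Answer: 26 + 6*√I ≈ 30.243 + 4.2426*I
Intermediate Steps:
G(R) = 2*R
T(o) = I (T(o) = √(-1) = I)
d = 52
Y = 52 + 6*√I (Y = 52 - (-6)*√I = 52 + 6*√I ≈ 56.243 + 4.2426*I)
Y - G(1)*13 = (52 + 6*√I) - 2*1*13 = (52 + 6*√I) - 2*13 = (52 + 6*√I) - 1*26 = (52 + 6*√I) - 26 = 26 + 6*√I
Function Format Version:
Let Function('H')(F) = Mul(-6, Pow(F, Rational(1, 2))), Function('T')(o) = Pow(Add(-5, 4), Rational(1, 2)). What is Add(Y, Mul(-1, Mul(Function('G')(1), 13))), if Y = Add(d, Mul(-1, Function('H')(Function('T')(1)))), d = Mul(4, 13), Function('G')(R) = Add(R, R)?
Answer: Add(26, Mul(6, Pow(I, Rational(1, 2)))) ≈ Add(30.243, Mul(4.2426, I))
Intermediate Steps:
Function('G')(R) = Mul(2, R)
Function('T')(o) = I (Function('T')(o) = Pow(-1, Rational(1, 2)) = I)
d = 52
Y = Add(52, Mul(6, Pow(I, Rational(1, 2)))) (Y = Add(52, Mul(-1, Mul(-6, Pow(I, Rational(1, 2))))) = Add(52, Mul(6, Pow(I, Rational(1, 2)))) ≈ Add(56.243, Mul(4.2426, I)))
Add(Y, Mul(-1, Mul(Function('G')(1), 13))) = Add(Add(52, Mul(6, Pow(I, Rational(1, 2)))), Mul(-1, Mul(Mul(2, 1), 13))) = Add(Add(52, Mul(6, Pow(I, Rational(1, 2)))), Mul(-1, Mul(2, 13))) = Add(Add(52, Mul(6, Pow(I, Rational(1, 2)))), Mul(-1, 26)) = Add(Add(52, Mul(6, Pow(I, Rational(1, 2)))), -26) = Add(26, Mul(6, Pow(I, Rational(1, 2))))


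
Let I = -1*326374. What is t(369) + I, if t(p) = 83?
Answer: -326291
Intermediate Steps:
I = -326374
t(369) + I = 83 - 326374 = -326291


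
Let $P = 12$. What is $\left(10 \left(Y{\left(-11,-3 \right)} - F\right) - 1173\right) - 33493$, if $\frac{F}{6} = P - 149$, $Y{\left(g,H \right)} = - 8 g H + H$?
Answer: $-29116$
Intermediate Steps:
$Y{\left(g,H \right)} = H - 8 H g$ ($Y{\left(g,H \right)} = - 8 H g + H = H - 8 H g$)
$F = -822$ ($F = 6 \left(12 - 149\right) = 6 \left(-137\right) = -822$)
$\left(10 \left(Y{\left(-11,-3 \right)} - F\right) - 1173\right) - 33493 = \left(10 \left(- 3 \left(1 - -88\right) - -822\right) - 1173\right) - 33493 = \left(10 \left(- 3 \left(1 + 88\right) + 822\right) - 1173\right) - 33493 = \left(10 \left(\left(-3\right) 89 + 822\right) - 1173\right) - 33493 = \left(10 \left(-267 + 822\right) - 1173\right) - 33493 = \left(10 \cdot 555 - 1173\right) - 33493 = \left(5550 - 1173\right) - 33493 = 4377 - 33493 = -29116$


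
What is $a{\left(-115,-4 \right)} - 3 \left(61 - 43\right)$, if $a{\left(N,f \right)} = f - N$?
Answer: $57$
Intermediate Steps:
$a{\left(-115,-4 \right)} - 3 \left(61 - 43\right) = \left(-4 - -115\right) - 3 \left(61 - 43\right) = \left(-4 + 115\right) - 3 \cdot 18 = 111 - 54 = 57$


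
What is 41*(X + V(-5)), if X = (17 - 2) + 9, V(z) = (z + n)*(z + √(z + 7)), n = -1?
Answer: 2214 - 246*√2 ≈ 1866.1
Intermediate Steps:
V(z) = (-1 + z)*(z + √(7 + z)) (V(z) = (z - 1)*(z + √(z + 7)) = (-1 + z)*(z + √(7 + z)))
X = 24 (X = 15 + 9 = 24)
41*(X + V(-5)) = 41*(24 + ((-5)² - 1*(-5) - √(7 - 5) - 5*√(7 - 5))) = 41*(24 + (25 + 5 - √2 - 5*√2)) = 41*(24 + (30 - 6*√2)) = 41*(54 - 6*√2) = 2214 - 246*√2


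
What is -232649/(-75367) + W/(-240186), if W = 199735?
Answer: 40825604969/18102098262 ≈ 2.2553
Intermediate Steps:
-232649/(-75367) + W/(-240186) = -232649/(-75367) + 199735/(-240186) = -232649*(-1/75367) + 199735*(-1/240186) = 232649/75367 - 199735/240186 = 40825604969/18102098262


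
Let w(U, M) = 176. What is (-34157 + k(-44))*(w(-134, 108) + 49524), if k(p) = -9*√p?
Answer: -1697602900 - 894600*I*√11 ≈ -1.6976e+9 - 2.9671e+6*I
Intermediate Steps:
(-34157 + k(-44))*(w(-134, 108) + 49524) = (-34157 - 18*I*√11)*(176 + 49524) = (-34157 - 18*I*√11)*49700 = -1697602900 - 894600*I*√11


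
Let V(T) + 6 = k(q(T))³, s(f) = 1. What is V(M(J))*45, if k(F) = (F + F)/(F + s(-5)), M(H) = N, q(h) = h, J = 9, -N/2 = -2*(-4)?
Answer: 12518/75 ≈ 166.91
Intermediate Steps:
N = -16 (N = -(-4)*(-4) = -2*8 = -16)
M(H) = -16
k(F) = 2*F/(1 + F) (k(F) = (F + F)/(F + 1) = (2*F)/(1 + F) = 2*F/(1 + F))
V(T) = -6 + 8*T³/(1 + T)³ (V(T) = -6 + (2*T/(1 + T))³ = -6 + 8*T³/(1 + T)³)
V(M(J))*45 = (-6 + 8*(-16)³/(1 - 16)³)*45 = (-6 + 8*(-4096)/(-15)³)*45 = (-6 + 8*(-4096)*(-1/3375))*45 = (-6 + 32768/3375)*45 = (12518/3375)*45 = 12518/75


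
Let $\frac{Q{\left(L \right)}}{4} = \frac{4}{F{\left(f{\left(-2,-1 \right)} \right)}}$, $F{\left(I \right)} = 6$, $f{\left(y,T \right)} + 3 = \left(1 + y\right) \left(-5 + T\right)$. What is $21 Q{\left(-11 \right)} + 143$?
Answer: $199$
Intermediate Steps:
$f{\left(y,T \right)} = -3 + \left(1 + y\right) \left(-5 + T\right)$
$Q{\left(L \right)} = \frac{8}{3}$ ($Q{\left(L \right)} = 4 \cdot \frac{4}{6} = 4 \cdot 4 \cdot \frac{1}{6} = 4 \cdot \frac{2}{3} = \frac{8}{3}$)
$21 Q{\left(-11 \right)} + 143 = 21 \cdot \frac{8}{3} + 143 = 56 + 143 = 199$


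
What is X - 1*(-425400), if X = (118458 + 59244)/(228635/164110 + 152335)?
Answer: 708999830932948/1666661699 ≈ 4.2540e+5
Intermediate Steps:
X = 1944178348/1666661699 (X = 177702/(228635*(1/164110) + 152335) = 177702/(45727/32822 + 152335) = 177702/(4999985097/32822) = 177702*(32822/4999985097) = 1944178348/1666661699 ≈ 1.1665)
X - 1*(-425400) = 1944178348/1666661699 - 1*(-425400) = 1944178348/1666661699 + 425400 = 708999830932948/1666661699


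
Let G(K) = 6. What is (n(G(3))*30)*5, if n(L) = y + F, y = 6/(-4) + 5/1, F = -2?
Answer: 225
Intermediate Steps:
y = 7/2 (y = 6*(-¼) + 5*1 = -3/2 + 5 = 7/2 ≈ 3.5000)
n(L) = 3/2 (n(L) = 7/2 - 2 = 3/2)
(n(G(3))*30)*5 = ((3/2)*30)*5 = 45*5 = 225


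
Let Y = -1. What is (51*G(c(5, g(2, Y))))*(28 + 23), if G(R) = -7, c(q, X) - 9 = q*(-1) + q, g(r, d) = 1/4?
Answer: -18207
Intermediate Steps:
g(r, d) = ¼
c(q, X) = 9 (c(q, X) = 9 + (q*(-1) + q) = 9 + (-q + q) = 9 + 0 = 9)
(51*G(c(5, g(2, Y))))*(28 + 23) = (51*(-7))*(28 + 23) = -357*51 = -18207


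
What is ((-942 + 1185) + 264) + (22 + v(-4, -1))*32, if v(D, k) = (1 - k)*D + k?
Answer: 923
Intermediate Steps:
v(D, k) = k + D*(1 - k) (v(D, k) = D*(1 - k) + k = k + D*(1 - k))
((-942 + 1185) + 264) + (22 + v(-4, -1))*32 = ((-942 + 1185) + 264) + (22 + (-4 - 1 - 1*(-4)*(-1)))*32 = (243 + 264) + (22 + (-4 - 1 - 4))*32 = 507 + (22 - 9)*32 = 507 + 13*32 = 507 + 416 = 923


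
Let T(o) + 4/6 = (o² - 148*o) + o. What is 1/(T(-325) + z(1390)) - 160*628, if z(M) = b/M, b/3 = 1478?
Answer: -32137951343195/319844261 ≈ -1.0048e+5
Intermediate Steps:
b = 4434 (b = 3*1478 = 4434)
z(M) = 4434/M
T(o) = -⅔ + o² - 147*o (T(o) = -⅔ + ((o² - 148*o) + o) = -⅔ + (o² - 147*o) = -⅔ + o² - 147*o)
1/(T(-325) + z(1390)) - 160*628 = 1/((-⅔ + (-325)² - 147*(-325)) + 4434/1390) - 160*628 = 1/((-⅔ + 105625 + 47775) + 4434*(1/1390)) - 100480 = 1/(460198/3 + 2217/695) - 100480 = 1/(319844261/2085) - 100480 = 2085/319844261 - 100480 = -32137951343195/319844261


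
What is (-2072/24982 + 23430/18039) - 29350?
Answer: -2204339715808/75108383 ≈ -29349.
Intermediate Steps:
(-2072/24982 + 23430/18039) - 29350 = (-2072*1/24982 + 23430*(1/18039)) - 29350 = (-1036/12491 + 7810/6013) - 29350 = 91325242/75108383 - 29350 = -2204339715808/75108383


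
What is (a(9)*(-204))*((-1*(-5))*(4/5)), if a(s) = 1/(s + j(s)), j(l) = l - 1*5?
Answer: -816/13 ≈ -62.769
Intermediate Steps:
j(l) = -5 + l (j(l) = l - 5 = -5 + l)
a(s) = 1/(-5 + 2*s) (a(s) = 1/(s + (-5 + s)) = 1/(-5 + 2*s))
(a(9)*(-204))*((-1*(-5))*(4/5)) = (-204/(-5 + 2*9))*((-1*(-5))*(4/5)) = (-204/(-5 + 18))*(5*(4*(⅕))) = (-204/13)*(5*(⅘)) = ((1/13)*(-204))*4 = -204/13*4 = -816/13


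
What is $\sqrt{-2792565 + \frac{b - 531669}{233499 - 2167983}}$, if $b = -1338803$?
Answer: $\frac{i \sqrt{653150767710264387}}{483621} \approx 1671.1 i$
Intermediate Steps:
$\sqrt{-2792565 + \frac{b - 531669}{233499 - 2167983}} = \sqrt{-2792565 + \frac{-1338803 - 531669}{233499 - 2167983}} = \sqrt{-2792565 - \frac{1870472}{-1934484}} = \sqrt{-2792565 - - \frac{467618}{483621}} = \sqrt{-2792565 + \frac{467618}{483621}} = \sqrt{- \frac{1350542610247}{483621}} = \frac{i \sqrt{653150767710264387}}{483621}$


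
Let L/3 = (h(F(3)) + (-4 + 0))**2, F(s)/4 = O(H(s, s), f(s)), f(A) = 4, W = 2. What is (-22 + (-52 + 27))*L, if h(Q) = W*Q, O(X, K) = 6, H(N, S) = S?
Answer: -272976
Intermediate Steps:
F(s) = 24 (F(s) = 4*6 = 24)
h(Q) = 2*Q
L = 5808 (L = 3*(2*24 + (-4 + 0))**2 = 3*(48 - 4)**2 = 3*44**2 = 3*1936 = 5808)
(-22 + (-52 + 27))*L = (-22 + (-52 + 27))*5808 = (-22 - 25)*5808 = -47*5808 = -272976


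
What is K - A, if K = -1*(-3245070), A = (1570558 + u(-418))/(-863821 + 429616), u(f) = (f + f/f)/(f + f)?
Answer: 235589346152701/72599076 ≈ 3.2451e+6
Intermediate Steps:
u(f) = (1 + f)/(2*f) (u(f) = (f + 1)/((2*f)) = (1 + f)*(1/(2*f)) = (1 + f)/(2*f))
A = -262597381/72599076 (A = (1570558 + (1/2)*(1 - 418)/(-418))/(-863821 + 429616) = (1570558 + (1/2)*(-1/418)*(-417))/(-434205) = (1570558 + 417/836)*(-1/434205) = (1312986905/836)*(-1/434205) = -262597381/72599076 ≈ -3.6171)
K = 3245070
K - A = 3245070 - 1*(-262597381/72599076) = 3245070 + 262597381/72599076 = 235589346152701/72599076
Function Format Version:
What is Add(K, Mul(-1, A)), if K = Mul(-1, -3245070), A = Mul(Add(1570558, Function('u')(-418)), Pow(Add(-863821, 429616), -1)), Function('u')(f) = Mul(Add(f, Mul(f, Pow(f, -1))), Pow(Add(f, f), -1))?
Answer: Rational(235589346152701, 72599076) ≈ 3.2451e+6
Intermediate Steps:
Function('u')(f) = Mul(Rational(1, 2), Pow(f, -1), Add(1, f)) (Function('u')(f) = Mul(Add(f, 1), Pow(Mul(2, f), -1)) = Mul(Add(1, f), Mul(Rational(1, 2), Pow(f, -1))) = Mul(Rational(1, 2), Pow(f, -1), Add(1, f)))
A = Rational(-262597381, 72599076) (A = Mul(Add(1570558, Mul(Rational(1, 2), Pow(-418, -1), Add(1, -418))), Pow(Add(-863821, 429616), -1)) = Mul(Add(1570558, Mul(Rational(1, 2), Rational(-1, 418), -417)), Pow(-434205, -1)) = Mul(Add(1570558, Rational(417, 836)), Rational(-1, 434205)) = Mul(Rational(1312986905, 836), Rational(-1, 434205)) = Rational(-262597381, 72599076) ≈ -3.6171)
K = 3245070
Add(K, Mul(-1, A)) = Add(3245070, Mul(-1, Rational(-262597381, 72599076))) = Add(3245070, Rational(262597381, 72599076)) = Rational(235589346152701, 72599076)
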